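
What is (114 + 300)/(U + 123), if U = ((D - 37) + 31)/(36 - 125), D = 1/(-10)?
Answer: 368460/109531 ≈ 3.3640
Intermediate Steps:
D = -⅒ ≈ -0.10000
U = 61/890 (U = ((-⅒ - 37) + 31)/(36 - 125) = (-371/10 + 31)/(-89) = -61/10*(-1/89) = 61/890 ≈ 0.068539)
(114 + 300)/(U + 123) = (114 + 300)/(61/890 + 123) = 414/(109531/890) = 414*(890/109531) = 368460/109531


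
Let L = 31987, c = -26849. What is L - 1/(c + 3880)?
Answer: 734709404/22969 ≈ 31987.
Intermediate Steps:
L - 1/(c + 3880) = 31987 - 1/(-26849 + 3880) = 31987 - 1/(-22969) = 31987 - 1*(-1/22969) = 31987 + 1/22969 = 734709404/22969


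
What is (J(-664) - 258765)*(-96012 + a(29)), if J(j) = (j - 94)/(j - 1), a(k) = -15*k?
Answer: 16596403683249/665 ≈ 2.4957e+10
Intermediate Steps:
J(j) = (-94 + j)/(-1 + j)
(J(-664) - 258765)*(-96012 + a(29)) = ((-94 - 664)/(-1 - 664) - 258765)*(-96012 - 15*29) = (-758/(-665) - 258765)*(-96012 - 435) = (-1/665*(-758) - 258765)*(-96447) = (758/665 - 258765)*(-96447) = -172077967/665*(-96447) = 16596403683249/665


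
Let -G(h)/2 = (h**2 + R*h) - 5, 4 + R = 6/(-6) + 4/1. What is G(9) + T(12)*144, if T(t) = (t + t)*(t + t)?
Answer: 82810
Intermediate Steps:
R = -1 (R = -4 + (6/(-6) + 4/1) = -4 + (6*(-1/6) + 4*1) = -4 + (-1 + 4) = -4 + 3 = -1)
G(h) = 10 - 2*h**2 + 2*h (G(h) = -2*((h**2 - h) - 5) = -2*(-5 + h**2 - h) = 10 - 2*h**2 + 2*h)
T(t) = 4*t**2 (T(t) = (2*t)*(2*t) = 4*t**2)
G(9) + T(12)*144 = (10 - 2*9**2 + 2*9) + (4*12**2)*144 = (10 - 2*81 + 18) + (4*144)*144 = (10 - 162 + 18) + 576*144 = -134 + 82944 = 82810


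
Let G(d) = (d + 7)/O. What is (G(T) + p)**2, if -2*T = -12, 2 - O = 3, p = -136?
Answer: 22201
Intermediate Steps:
O = -1 (O = 2 - 1*3 = 2 - 3 = -1)
T = 6 (T = -1/2*(-12) = 6)
G(d) = -7 - d (G(d) = (d + 7)/(-1) = (7 + d)*(-1) = -7 - d)
(G(T) + p)**2 = ((-7 - 1*6) - 136)**2 = ((-7 - 6) - 136)**2 = (-13 - 136)**2 = (-149)**2 = 22201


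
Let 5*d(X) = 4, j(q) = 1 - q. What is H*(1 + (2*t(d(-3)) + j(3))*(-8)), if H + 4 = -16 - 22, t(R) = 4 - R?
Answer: 7182/5 ≈ 1436.4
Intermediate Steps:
d(X) = ⅘ (d(X) = (⅕)*4 = ⅘)
H = -42 (H = -4 + (-16 - 22) = -4 - 38 = -42)
H*(1 + (2*t(d(-3)) + j(3))*(-8)) = -42*(1 + (2*(4 - 1*⅘) + (1 - 1*3))*(-8)) = -42*(1 + (2*(4 - ⅘) + (1 - 3))*(-8)) = -42*(1 + (2*(16/5) - 2)*(-8)) = -42*(1 + (32/5 - 2)*(-8)) = -42*(1 + (22/5)*(-8)) = -42*(1 - 176/5) = -42*(-171/5) = 7182/5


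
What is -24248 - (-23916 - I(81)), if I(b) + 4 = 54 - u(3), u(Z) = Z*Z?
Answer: -291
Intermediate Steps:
u(Z) = Z²
I(b) = 41 (I(b) = -4 + (54 - 1*3²) = -4 + (54 - 1*9) = -4 + (54 - 9) = -4 + 45 = 41)
-24248 - (-23916 - I(81)) = -24248 - (-23916 - 1*41) = -24248 - (-23916 - 41) = -24248 - 1*(-23957) = -24248 + 23957 = -291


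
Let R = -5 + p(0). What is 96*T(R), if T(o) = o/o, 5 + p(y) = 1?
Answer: 96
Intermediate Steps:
p(y) = -4 (p(y) = -5 + 1 = -4)
R = -9 (R = -5 - 4 = -9)
T(o) = 1
96*T(R) = 96*1 = 96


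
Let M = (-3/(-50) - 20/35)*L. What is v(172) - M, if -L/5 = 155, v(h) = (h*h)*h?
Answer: 71232723/14 ≈ 5.0880e+6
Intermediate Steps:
v(h) = h³ (v(h) = h²*h = h³)
L = -775 (L = -5*155 = -775)
M = 5549/14 (M = (-3/(-50) - 20/35)*(-775) = (-3*(-1/50) - 20*1/35)*(-775) = (3/50 - 4/7)*(-775) = -179/350*(-775) = 5549/14 ≈ 396.36)
v(172) - M = 172³ - 1*5549/14 = 5088448 - 5549/14 = 71232723/14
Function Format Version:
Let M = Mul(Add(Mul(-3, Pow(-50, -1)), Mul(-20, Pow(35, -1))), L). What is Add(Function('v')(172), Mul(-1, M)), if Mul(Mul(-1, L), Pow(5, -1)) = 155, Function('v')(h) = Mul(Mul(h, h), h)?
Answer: Rational(71232723, 14) ≈ 5.0880e+6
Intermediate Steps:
Function('v')(h) = Pow(h, 3) (Function('v')(h) = Mul(Pow(h, 2), h) = Pow(h, 3))
L = -775 (L = Mul(-5, 155) = -775)
M = Rational(5549, 14) (M = Mul(Add(Mul(-3, Pow(-50, -1)), Mul(-20, Pow(35, -1))), -775) = Mul(Add(Mul(-3, Rational(-1, 50)), Mul(-20, Rational(1, 35))), -775) = Mul(Add(Rational(3, 50), Rational(-4, 7)), -775) = Mul(Rational(-179, 350), -775) = Rational(5549, 14) ≈ 396.36)
Add(Function('v')(172), Mul(-1, M)) = Add(Pow(172, 3), Mul(-1, Rational(5549, 14))) = Add(5088448, Rational(-5549, 14)) = Rational(71232723, 14)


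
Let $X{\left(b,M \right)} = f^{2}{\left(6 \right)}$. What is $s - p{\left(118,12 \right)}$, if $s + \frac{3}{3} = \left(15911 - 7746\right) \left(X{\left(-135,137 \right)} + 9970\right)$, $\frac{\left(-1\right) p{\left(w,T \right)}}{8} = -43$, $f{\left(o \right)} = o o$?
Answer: $91986545$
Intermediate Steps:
$f{\left(o \right)} = o^{2}$
$X{\left(b,M \right)} = 1296$ ($X{\left(b,M \right)} = \left(6^{2}\right)^{2} = 36^{2} = 1296$)
$p{\left(w,T \right)} = 344$ ($p{\left(w,T \right)} = \left(-8\right) \left(-43\right) = 344$)
$s = 91986889$ ($s = -1 + \left(15911 - 7746\right) \left(1296 + 9970\right) = -1 + 8165 \cdot 11266 = -1 + 91986890 = 91986889$)
$s - p{\left(118,12 \right)} = 91986889 - 344 = 91986545$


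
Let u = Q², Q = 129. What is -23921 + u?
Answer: -7280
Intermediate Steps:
u = 16641 (u = 129² = 16641)
-23921 + u = -23921 + 16641 = -7280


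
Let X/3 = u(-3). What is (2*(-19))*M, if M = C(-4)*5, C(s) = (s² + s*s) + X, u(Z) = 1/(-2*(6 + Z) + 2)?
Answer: -11875/2 ≈ -5937.5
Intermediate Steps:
u(Z) = 1/(-10 - 2*Z) (u(Z) = 1/((-12 - 2*Z) + 2) = 1/(-10 - 2*Z))
X = -¾ (X = 3*(-1/(10 + 2*(-3))) = 3*(-1/(10 - 6)) = 3*(-1/4) = 3*(-1*¼) = 3*(-¼) = -¾ ≈ -0.75000)
C(s) = -¾ + 2*s² (C(s) = (s² + s*s) - ¾ = (s² + s²) - ¾ = 2*s² - ¾ = -¾ + 2*s²)
M = 625/4 (M = (-¾ + 2*(-4)²)*5 = (-¾ + 2*16)*5 = (-¾ + 32)*5 = (125/4)*5 = 625/4 ≈ 156.25)
(2*(-19))*M = (2*(-19))*(625/4) = -38*625/4 = -11875/2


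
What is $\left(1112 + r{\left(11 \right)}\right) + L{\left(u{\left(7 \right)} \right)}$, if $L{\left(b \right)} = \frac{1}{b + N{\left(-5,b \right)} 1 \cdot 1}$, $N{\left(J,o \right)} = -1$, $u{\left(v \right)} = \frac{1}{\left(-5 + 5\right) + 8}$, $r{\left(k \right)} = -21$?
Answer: $\frac{7629}{7} \approx 1089.9$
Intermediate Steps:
$u{\left(v \right)} = \frac{1}{8}$ ($u{\left(v \right)} = \frac{1}{0 + 8} = \frac{1}{8}$)
$L{\left(b \right)} = \frac{1}{-1 + b}$ ($L{\left(b \right)} = \frac{1}{b + \left(-1\right) 1 \cdot 1} = \frac{1}{b - 1} = \frac{1}{-1 + b}$)
$\left(1112 + r{\left(11 \right)}\right) + L{\left(u{\left(7 \right)} \right)} = \left(1112 - 21\right) + \frac{1}{-1 + \frac{1}{8}} = 1091 + \frac{1}{- \frac{7}{8}} = 1091 - \frac{8}{7} = \frac{7629}{7}$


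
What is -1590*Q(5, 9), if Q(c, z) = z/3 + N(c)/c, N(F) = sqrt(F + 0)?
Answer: -4770 - 318*sqrt(5) ≈ -5481.1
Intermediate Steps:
N(F) = sqrt(F)
Q(c, z) = 1/sqrt(c) + z/3 (Q(c, z) = z/3 + sqrt(c)/c = z*(1/3) + 1/sqrt(c) = z/3 + 1/sqrt(c) = 1/sqrt(c) + z/3)
-1590*Q(5, 9) = -1590*(1/sqrt(5) + (1/3)*9) = -1590*(sqrt(5)/5 + 3) = -1590*(3 + sqrt(5)/5) = -4770 - 318*sqrt(5)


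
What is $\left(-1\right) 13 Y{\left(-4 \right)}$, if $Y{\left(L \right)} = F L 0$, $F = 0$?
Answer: $0$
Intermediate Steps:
$Y{\left(L \right)} = 0$ ($Y{\left(L \right)} = 0 L 0 = 0 \cdot 0 = 0$)
$\left(-1\right) 13 Y{\left(-4 \right)} = \left(-1\right) 13 \cdot 0 = \left(-13\right) 0 = 0$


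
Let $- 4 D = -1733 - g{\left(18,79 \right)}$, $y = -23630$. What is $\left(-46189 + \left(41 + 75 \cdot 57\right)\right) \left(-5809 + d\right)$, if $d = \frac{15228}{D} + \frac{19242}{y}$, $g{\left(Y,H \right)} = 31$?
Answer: $\frac{140002956027272}{578935} \approx 2.4183 \cdot 10^{8}$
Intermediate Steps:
$D = 441$ ($D = - \frac{-1733 - 31}{4} = \left(- \frac{1}{4}\right) \left(-1764\right) = 441$)
$d = \frac{19519551}{578935}$ ($d = \frac{15228}{441} + \frac{19242}{-23630} = 15228 \cdot \frac{1}{441} + 19242 \left(- \frac{1}{23630}\right) = \frac{1692}{49} - \frac{9621}{11815} = \frac{19519551}{578935} \approx 33.716$)
$\left(-46189 + \left(41 + 75 \cdot 57\right)\right) \left(-5809 + d\right) = \left(-46189 + \left(41 + 75 \cdot 57\right)\right) \left(-5809 + \frac{19519551}{578935}\right) = \left(-46189 + \left(41 + 4275\right)\right) \left(- \frac{3343513864}{578935}\right) = \left(-46189 + 4316\right) \left(- \frac{3343513864}{578935}\right) = \left(-41873\right) \left(- \frac{3343513864}{578935}\right) = \frac{140002956027272}{578935}$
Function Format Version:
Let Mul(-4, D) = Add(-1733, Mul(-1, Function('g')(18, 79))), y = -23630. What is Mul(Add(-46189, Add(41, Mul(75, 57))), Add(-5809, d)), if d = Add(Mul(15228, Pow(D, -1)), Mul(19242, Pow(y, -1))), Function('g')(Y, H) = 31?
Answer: Rational(140002956027272, 578935) ≈ 2.4183e+8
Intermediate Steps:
D = 441 (D = Mul(Rational(-1, 4), Add(-1733, Mul(-1, 31))) = Mul(Rational(-1, 4), Add(-1733, -31)) = Mul(Rational(-1, 4), -1764) = 441)
d = Rational(19519551, 578935) (d = Add(Mul(15228, Pow(441, -1)), Mul(19242, Pow(-23630, -1))) = Add(Mul(15228, Rational(1, 441)), Mul(19242, Rational(-1, 23630))) = Add(Rational(1692, 49), Rational(-9621, 11815)) = Rational(19519551, 578935) ≈ 33.716)
Mul(Add(-46189, Add(41, Mul(75, 57))), Add(-5809, d)) = Mul(Add(-46189, Add(41, Mul(75, 57))), Add(-5809, Rational(19519551, 578935))) = Mul(Add(-46189, Add(41, 4275)), Rational(-3343513864, 578935)) = Mul(Add(-46189, 4316), Rational(-3343513864, 578935)) = Mul(-41873, Rational(-3343513864, 578935)) = Rational(140002956027272, 578935)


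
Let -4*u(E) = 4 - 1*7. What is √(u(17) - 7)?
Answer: 5*I/2 ≈ 2.5*I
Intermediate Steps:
u(E) = ¾ (u(E) = -(4 - 1*7)/4 = -(4 - 7)/4 = -¼*(-3) = ¾)
√(u(17) - 7) = √(¾ - 7) = √(-25/4) = 5*I/2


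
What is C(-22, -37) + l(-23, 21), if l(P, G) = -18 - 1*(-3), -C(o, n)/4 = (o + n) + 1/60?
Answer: 3314/15 ≈ 220.93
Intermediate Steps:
C(o, n) = -1/15 - 4*n - 4*o (C(o, n) = -4*((o + n) + 1/60) = -4*((n + o) + 1/60) = -4*(1/60 + n + o) = -1/15 - 4*n - 4*o)
l(P, G) = -15 (l(P, G) = -18 + 3 = -15)
C(-22, -37) + l(-23, 21) = (-1/15 - 4*(-37) - 4*(-22)) - 15 = (-1/15 + 148 + 88) - 15 = 3539/15 - 15 = 3314/15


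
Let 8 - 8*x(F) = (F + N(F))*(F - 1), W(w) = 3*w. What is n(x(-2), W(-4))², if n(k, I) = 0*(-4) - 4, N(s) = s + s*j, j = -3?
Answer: 16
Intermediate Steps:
N(s) = -2*s (N(s) = s + s*(-3) = s - 3*s = -2*s)
x(F) = 1 + F*(-1 + F)/8 (x(F) = 1 - (F - 2*F)*(F - 1)/8 = 1 - (-F)*(-1 + F)/8 = 1 - (-1)*F*(-1 + F)/8 = 1 + F*(-1 + F)/8)
n(k, I) = -4 (n(k, I) = 0 - 4 = -4)
n(x(-2), W(-4))² = (-4)² = 16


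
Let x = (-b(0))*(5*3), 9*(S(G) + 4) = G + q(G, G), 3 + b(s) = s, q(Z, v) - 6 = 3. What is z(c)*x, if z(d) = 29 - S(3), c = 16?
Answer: 1425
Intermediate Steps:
q(Z, v) = 9 (q(Z, v) = 6 + 3 = 9)
b(s) = -3 + s
S(G) = -3 + G/9 (S(G) = -4 + (G + 9)/9 = -4 + (9 + G)/9 = -4 + (1 + G/9) = -3 + G/9)
x = 45 (x = (-(-3 + 0))*(5*3) = -1*(-3)*15 = 3*15 = 45)
z(d) = 95/3 (z(d) = 29 - (-3 + (⅑)*3) = 29 - (-3 + ⅓) = 29 - 1*(-8/3) = 29 + 8/3 = 95/3)
z(c)*x = (95/3)*45 = 1425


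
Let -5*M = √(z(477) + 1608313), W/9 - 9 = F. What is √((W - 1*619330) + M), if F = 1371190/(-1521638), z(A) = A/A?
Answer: √(-8961355574662980850 - 2894227753805*√1608314)/3804095 ≈ 787.09*I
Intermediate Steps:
z(A) = 1
F = -685595/760819 (F = 1371190*(-1/1521638) = -685595/760819 ≈ -0.90113)
W = 55455984/760819 (W = 81 + 9*(-685595/760819) = 81 - 6170355/760819 = 55455984/760819 ≈ 72.890)
M = -√1608314/5 (M = -√(1 + 1608313)/5 = -√1608314/5 ≈ -253.64)
√((W - 1*619330) + M) = √((55455984/760819 - 1*619330) - √1608314/5) = √((55455984/760819 - 619330) - √1608314/5) = √(-471142575286/760819 - √1608314/5)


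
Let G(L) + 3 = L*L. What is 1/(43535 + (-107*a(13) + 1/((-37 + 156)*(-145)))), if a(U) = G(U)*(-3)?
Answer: 17255/1670646354 ≈ 1.0328e-5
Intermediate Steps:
G(L) = -3 + L² (G(L) = -3 + L*L = -3 + L²)
a(U) = 9 - 3*U² (a(U) = (-3 + U²)*(-3) = 9 - 3*U²)
1/(43535 + (-107*a(13) + 1/((-37 + 156)*(-145)))) = 1/(43535 + (-107*(9 - 3*13²) + 1/((-37 + 156)*(-145)))) = 1/(43535 + (-107*(9 - 3*169) - 1/145/119)) = 1/(43535 + (-107*(9 - 507) + (1/119)*(-1/145))) = 1/(43535 + (-107*(-498) - 1/17255)) = 1/(43535 + (53286 - 1/17255)) = 1/(43535 + 919449929/17255) = 1/(1670646354/17255) = 17255/1670646354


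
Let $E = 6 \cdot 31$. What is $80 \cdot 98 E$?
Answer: $1458240$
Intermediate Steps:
$E = 186$
$80 \cdot 98 E = 80 \cdot 98 \cdot 186 = 7840 \cdot 186 = 1458240$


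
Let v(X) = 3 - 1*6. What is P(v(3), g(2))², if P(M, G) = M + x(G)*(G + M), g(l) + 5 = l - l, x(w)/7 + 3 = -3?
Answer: 110889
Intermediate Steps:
x(w) = -42 (x(w) = -21 + 7*(-3) = -21 - 21 = -42)
g(l) = -5 (g(l) = -5 + (l - l) = -5 + 0 = -5)
v(X) = -3 (v(X) = 3 - 6 = -3)
P(M, G) = -42*G - 41*M (P(M, G) = M - 42*(G + M) = M + (-42*G - 42*M) = -42*G - 41*M)
P(v(3), g(2))² = (-42*(-5) - 41*(-3))² = (210 + 123)² = 333² = 110889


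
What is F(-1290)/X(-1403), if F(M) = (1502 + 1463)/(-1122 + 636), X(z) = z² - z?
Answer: -2965/957328632 ≈ -3.0972e-6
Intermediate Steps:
F(M) = -2965/486 (F(M) = 2965/(-486) = 2965*(-1/486) = -2965/486)
F(-1290)/X(-1403) = -2965*(-1/(1403*(-1 - 1403)))/486 = -2965/(486*((-1403*(-1404)))) = -2965/486/1969812 = -2965/486*1/1969812 = -2965/957328632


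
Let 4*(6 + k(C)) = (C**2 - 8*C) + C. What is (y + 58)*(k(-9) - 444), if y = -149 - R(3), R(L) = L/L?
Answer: 38088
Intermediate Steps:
R(L) = 1
k(C) = -6 - 7*C/4 + C**2/4 (k(C) = -6 + ((C**2 - 8*C) + C)/4 = -6 + (C**2 - 7*C)/4 = -6 + (-7*C/4 + C**2/4) = -6 - 7*C/4 + C**2/4)
y = -150 (y = -149 - 1*1 = -149 - 1 = -150)
(y + 58)*(k(-9) - 444) = (-150 + 58)*((-6 - 7/4*(-9) + (1/4)*(-9)**2) - 444) = -92*((-6 + 63/4 + (1/4)*81) - 444) = -92*((-6 + 63/4 + 81/4) - 444) = -92*(30 - 444) = -92*(-414) = 38088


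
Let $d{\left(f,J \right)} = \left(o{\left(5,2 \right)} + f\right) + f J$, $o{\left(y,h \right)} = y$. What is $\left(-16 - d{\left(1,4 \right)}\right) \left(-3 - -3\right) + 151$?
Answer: $151$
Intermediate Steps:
$d{\left(f,J \right)} = 5 + f + J f$ ($d{\left(f,J \right)} = \left(5 + f\right) + f J = \left(5 + f\right) + J f = 5 + f + J f$)
$\left(-16 - d{\left(1,4 \right)}\right) \left(-3 - -3\right) + 151 = \left(-16 - \left(5 + 1 + 4 \cdot 1\right)\right) \left(-3 - -3\right) + 151 = \left(-16 - \left(5 + 1 + 4\right)\right) \left(-3 + 3\right) + 151 = \left(-16 - 10\right) 0 + 151 = \left(-26\right) 0 + 151 = 0 + 151 = 151$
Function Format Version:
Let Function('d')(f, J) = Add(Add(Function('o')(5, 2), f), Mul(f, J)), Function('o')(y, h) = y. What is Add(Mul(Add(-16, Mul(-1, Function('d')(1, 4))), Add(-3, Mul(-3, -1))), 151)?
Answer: 151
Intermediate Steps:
Function('d')(f, J) = Add(5, f, Mul(J, f)) (Function('d')(f, J) = Add(Add(5, f), Mul(f, J)) = Add(Add(5, f), Mul(J, f)) = Add(5, f, Mul(J, f)))
Add(Mul(Add(-16, Mul(-1, Function('d')(1, 4))), Add(-3, Mul(-3, -1))), 151) = Add(Mul(Add(-16, Mul(-1, Add(5, 1, Mul(4, 1)))), Add(-3, Mul(-3, -1))), 151) = Add(Mul(Add(-16, Mul(-1, Add(5, 1, 4))), Add(-3, 3)), 151) = Add(Mul(Add(-16, Mul(-1, 10)), 0), 151) = Add(Mul(Add(-16, -10), 0), 151) = Add(Mul(-26, 0), 151) = Add(0, 151) = 151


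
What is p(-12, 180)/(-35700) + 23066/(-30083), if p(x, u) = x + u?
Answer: -9863216/12785275 ≈ -0.77145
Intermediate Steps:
p(x, u) = u + x
p(-12, 180)/(-35700) + 23066/(-30083) = (180 - 12)/(-35700) + 23066/(-30083) = 168*(-1/35700) + 23066*(-1/30083) = -2/425 - 23066/30083 = -9863216/12785275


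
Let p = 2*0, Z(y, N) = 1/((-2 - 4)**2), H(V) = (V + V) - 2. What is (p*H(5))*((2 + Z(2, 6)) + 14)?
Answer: 0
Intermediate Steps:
H(V) = -2 + 2*V (H(V) = 2*V - 2 = -2 + 2*V)
Z(y, N) = 1/36 (Z(y, N) = 1/((-6)**2) = 1/36)
p = 0
(p*H(5))*((2 + Z(2, 6)) + 14) = (0*(-2 + 2*5))*((2 + 1/36) + 14) = (0*(-2 + 10))*(73/36 + 14) = (0*8)*(577/36) = 0*(577/36) = 0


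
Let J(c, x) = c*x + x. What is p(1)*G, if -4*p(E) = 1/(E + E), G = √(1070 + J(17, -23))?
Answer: -√41/2 ≈ -3.2016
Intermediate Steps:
J(c, x) = x + c*x
G = 4*√41 (G = √(1070 - 23*(1 + 17)) = √(1070 - 23*18) = √(1070 - 414) = √656 = 4*√41 ≈ 25.612)
p(E) = -1/(8*E) (p(E) = -1/(4*(E + E)) = -1/(2*E)/4 = -1/(8*E))
p(1)*G = (-⅛/1)*(4*√41) = (-⅛*1)*(4*√41) = -√41/2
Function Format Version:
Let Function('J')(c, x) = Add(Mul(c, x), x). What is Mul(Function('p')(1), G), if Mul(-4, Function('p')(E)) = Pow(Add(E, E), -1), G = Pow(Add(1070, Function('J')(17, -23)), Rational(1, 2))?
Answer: Mul(Rational(-1, 2), Pow(41, Rational(1, 2))) ≈ -3.2016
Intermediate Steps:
Function('J')(c, x) = Add(x, Mul(c, x))
G = Mul(4, Pow(41, Rational(1, 2))) (G = Pow(Add(1070, Mul(-23, Add(1, 17))), Rational(1, 2)) = Pow(Add(1070, Mul(-23, 18)), Rational(1, 2)) = Pow(Add(1070, -414), Rational(1, 2)) = Pow(656, Rational(1, 2)) = Mul(4, Pow(41, Rational(1, 2))) ≈ 25.612)
Function('p')(E) = Mul(Rational(-1, 8), Pow(E, -1)) (Function('p')(E) = Mul(Rational(-1, 4), Pow(Add(E, E), -1)) = Mul(Rational(-1, 4), Pow(Mul(2, E), -1)) = Mul(Rational(-1, 4), Mul(Rational(1, 2), Pow(E, -1))) = Mul(Rational(-1, 8), Pow(E, -1)))
Mul(Function('p')(1), G) = Mul(Mul(Rational(-1, 8), Pow(1, -1)), Mul(4, Pow(41, Rational(1, 2)))) = Mul(Mul(Rational(-1, 8), 1), Mul(4, Pow(41, Rational(1, 2)))) = Mul(Rational(-1, 8), Mul(4, Pow(41, Rational(1, 2)))) = Mul(Rational(-1, 2), Pow(41, Rational(1, 2)))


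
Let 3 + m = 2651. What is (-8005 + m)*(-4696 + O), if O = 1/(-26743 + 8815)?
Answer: 451005235373/17928 ≈ 2.5156e+7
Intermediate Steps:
m = 2648 (m = -3 + 2651 = 2648)
O = -1/17928 (O = 1/(-17928) = -1/17928 ≈ -5.5779e-5)
(-8005 + m)*(-4696 + O) = (-8005 + 2648)*(-4696 - 1/17928) = -5357*(-84189889/17928) = 451005235373/17928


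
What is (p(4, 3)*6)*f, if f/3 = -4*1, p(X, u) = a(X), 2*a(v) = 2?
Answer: -72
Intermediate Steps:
a(v) = 1 (a(v) = (½)*2 = 1)
p(X, u) = 1
f = -12 (f = 3*(-4*1) = 3*(-4) = -12)
(p(4, 3)*6)*f = (1*6)*(-12) = 6*(-12) = -72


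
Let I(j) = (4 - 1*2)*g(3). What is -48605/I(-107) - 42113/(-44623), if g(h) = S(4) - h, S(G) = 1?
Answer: 2169069367/178492 ≈ 12152.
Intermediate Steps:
g(h) = 1 - h
I(j) = -4 (I(j) = (4 - 1*2)*(1 - 1*3) = (4 - 2)*(1 - 3) = 2*(-2) = -4)
-48605/I(-107) - 42113/(-44623) = -48605/(-4) - 42113/(-44623) = -48605*(-¼) - 42113*(-1/44623) = 48605/4 + 42113/44623 = 2169069367/178492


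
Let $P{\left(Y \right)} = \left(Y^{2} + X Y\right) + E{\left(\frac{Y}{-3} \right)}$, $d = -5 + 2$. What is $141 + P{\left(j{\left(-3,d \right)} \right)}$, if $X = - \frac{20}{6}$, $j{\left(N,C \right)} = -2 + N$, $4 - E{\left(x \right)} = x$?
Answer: $185$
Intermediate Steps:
$E{\left(x \right)} = 4 - x$
$d = -3$
$X = - \frac{10}{3}$ ($X = \left(-20\right) \frac{1}{6} = - \frac{10}{3} \approx -3.3333$)
$P{\left(Y \right)} = 4 + Y^{2} - 3 Y$ ($P{\left(Y \right)} = \left(Y^{2} - \frac{10 Y}{3}\right) - \left(-4 + \frac{Y}{-3}\right) = \left(Y^{2} - \frac{10 Y}{3}\right) - \left(-4 + Y \left(- \frac{1}{3}\right)\right) = \left(Y^{2} - \frac{10 Y}{3}\right) - \left(-4 - \frac{Y}{3}\right) = \left(Y^{2} - \frac{10 Y}{3}\right) + \left(4 + \frac{Y}{3}\right) = 4 + Y^{2} - 3 Y$)
$141 + P{\left(j{\left(-3,d \right)} \right)} = 141 + \left(4 + \left(-2 - 3\right)^{2} - 3 \left(-2 - 3\right)\right) = 141 + \left(4 + \left(-5\right)^{2} - -15\right) = 141 + \left(4 + 25 + 15\right) = 141 + 44 = 185$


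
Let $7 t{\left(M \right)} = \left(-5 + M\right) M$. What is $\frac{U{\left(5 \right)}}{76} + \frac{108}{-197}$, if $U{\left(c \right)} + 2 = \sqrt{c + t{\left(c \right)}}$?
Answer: $- \frac{4301}{7486} + \frac{\sqrt{5}}{76} \approx -0.54512$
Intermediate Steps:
$t{\left(M \right)} = \frac{M \left(-5 + M\right)}{7}$ ($t{\left(M \right)} = \frac{\left(-5 + M\right) M}{7} = \frac{M \left(-5 + M\right)}{7}$)
$U{\left(c \right)} = -2 + \sqrt{c + \frac{c \left(-5 + c\right)}{7}}$
$\frac{U{\left(5 \right)}}{76} + \frac{108}{-197} = \frac{-2 + \frac{\sqrt{7} \sqrt{5 \left(2 + 5\right)}}{7}}{76} + \frac{108}{-197} = \left(-2 + \frac{\sqrt{7} \sqrt{5 \cdot 7}}{7}\right) \frac{1}{76} + 108 \left(- \frac{1}{197}\right) = \left(-2 + \frac{\sqrt{7} \sqrt{35}}{7}\right) \frac{1}{76} - \frac{108}{197} = \left(-2 + \sqrt{5}\right) \frac{1}{76} - \frac{108}{197} = \left(- \frac{1}{38} + \frac{\sqrt{5}}{76}\right) - \frac{108}{197} = - \frac{4301}{7486} + \frac{\sqrt{5}}{76}$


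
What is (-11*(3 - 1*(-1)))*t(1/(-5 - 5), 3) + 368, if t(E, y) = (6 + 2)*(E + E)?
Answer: 2192/5 ≈ 438.40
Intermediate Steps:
t(E, y) = 16*E (t(E, y) = 8*(2*E) = 16*E)
(-11*(3 - 1*(-1)))*t(1/(-5 - 5), 3) + 368 = (-11*(3 - 1*(-1)))*(16/(-5 - 5)) + 368 = (-11*(3 + 1))*(16/(-10)) + 368 = (-11*4)*(16*(-1/10)) + 368 = -44*(-8/5) + 368 = 352/5 + 368 = 2192/5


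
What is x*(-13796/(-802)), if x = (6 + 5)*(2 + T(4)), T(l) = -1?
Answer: 75878/401 ≈ 189.22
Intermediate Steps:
x = 11 (x = (6 + 5)*(2 - 1) = 11*1 = 11)
x*(-13796/(-802)) = 11*(-13796/(-802)) = 11*(-13796*(-1/802)) = 11*(6898/401) = 75878/401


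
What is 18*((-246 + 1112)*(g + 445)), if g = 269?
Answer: 11129832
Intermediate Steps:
18*((-246 + 1112)*(g + 445)) = 18*((-246 + 1112)*(269 + 445)) = 18*(866*714) = 18*618324 = 11129832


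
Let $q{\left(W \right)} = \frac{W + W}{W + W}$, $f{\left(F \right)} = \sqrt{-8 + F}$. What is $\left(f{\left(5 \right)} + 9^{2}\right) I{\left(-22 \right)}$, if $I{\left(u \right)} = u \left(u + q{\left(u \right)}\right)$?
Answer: $37422 + 462 i \sqrt{3} \approx 37422.0 + 800.21 i$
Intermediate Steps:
$q{\left(W \right)} = 1$ ($q{\left(W \right)} = \frac{2 W}{2 W} = 2 W \frac{1}{2 W} = 1$)
$I{\left(u \right)} = u \left(1 + u\right)$ ($I{\left(u \right)} = u \left(u + 1\right) = u \left(1 + u\right)$)
$\left(f{\left(5 \right)} + 9^{2}\right) I{\left(-22 \right)} = \left(\sqrt{-8 + 5} + 9^{2}\right) \left(- 22 \left(1 - 22\right)\right) = \left(\sqrt{-3} + 81\right) \left(\left(-22\right) \left(-21\right)\right) = \left(i \sqrt{3} + 81\right) 462 = \left(81 + i \sqrt{3}\right) 462 = 37422 + 462 i \sqrt{3}$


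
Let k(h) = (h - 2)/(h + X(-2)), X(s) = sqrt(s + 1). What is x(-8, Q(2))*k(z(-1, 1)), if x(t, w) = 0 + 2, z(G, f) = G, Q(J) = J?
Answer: 3 + 3*I ≈ 3.0 + 3.0*I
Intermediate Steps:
X(s) = sqrt(1 + s)
x(t, w) = 2
k(h) = (-2 + h)/(I + h) (k(h) = (h - 2)/(h + sqrt(1 - 2)) = (-2 + h)/(h + sqrt(-1)) = (-2 + h)/(h + I) = (-2 + h)/(I + h))
x(-8, Q(2))*k(z(-1, 1)) = 2*((-2 - 1)/(I - 1)) = 2*(-3/(-1 + I)) = 2*(((-1 - I)/2)*(-3)) = 2*(-3*(-1 - I)/2) = -3*(-1 - I)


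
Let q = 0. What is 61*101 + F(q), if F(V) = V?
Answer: 6161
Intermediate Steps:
61*101 + F(q) = 61*101 + 0 = 6161 + 0 = 6161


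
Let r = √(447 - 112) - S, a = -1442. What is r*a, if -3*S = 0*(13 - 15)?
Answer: -1442*√335 ≈ -26393.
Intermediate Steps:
S = 0 (S = -0*(13 - 15) = -0*(-2) = -⅓*0 = 0)
r = √335 (r = √(447 - 112) - 1*0 = √335 + 0 = √335 ≈ 18.303)
r*a = √335*(-1442) = -1442*√335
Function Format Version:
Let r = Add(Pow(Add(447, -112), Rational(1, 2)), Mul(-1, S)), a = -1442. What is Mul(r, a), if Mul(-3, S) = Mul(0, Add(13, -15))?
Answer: Mul(-1442, Pow(335, Rational(1, 2))) ≈ -26393.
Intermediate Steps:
S = 0 (S = Mul(Rational(-1, 3), Mul(0, Add(13, -15))) = Mul(Rational(-1, 3), Mul(0, -2)) = Mul(Rational(-1, 3), 0) = 0)
r = Pow(335, Rational(1, 2)) (r = Add(Pow(Add(447, -112), Rational(1, 2)), Mul(-1, 0)) = Add(Pow(335, Rational(1, 2)), 0) = Pow(335, Rational(1, 2)) ≈ 18.303)
Mul(r, a) = Mul(Pow(335, Rational(1, 2)), -1442) = Mul(-1442, Pow(335, Rational(1, 2)))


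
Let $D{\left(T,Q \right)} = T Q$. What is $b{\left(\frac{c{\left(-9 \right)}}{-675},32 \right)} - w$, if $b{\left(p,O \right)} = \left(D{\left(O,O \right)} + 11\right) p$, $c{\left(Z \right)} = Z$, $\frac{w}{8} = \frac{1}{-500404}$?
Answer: $\frac{8631979}{625505} \approx 13.8$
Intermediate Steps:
$w = - \frac{2}{125101}$ ($w = \frac{8}{-500404} = 8 \left(- \frac{1}{500404}\right) = - \frac{2}{125101} \approx -1.5987 \cdot 10^{-5}$)
$D{\left(T,Q \right)} = Q T$
$b{\left(p,O \right)} = p \left(11 + O^{2}\right)$ ($b{\left(p,O \right)} = \left(O O + 11\right) p = \left(O^{2} + 11\right) p = \left(11 + O^{2}\right) p = p \left(11 + O^{2}\right)$)
$b{\left(\frac{c{\left(-9 \right)}}{-675},32 \right)} - w = - \frac{9}{-675} \left(11 + 32^{2}\right) - - \frac{2}{125101} = \left(-9\right) \left(- \frac{1}{675}\right) \left(11 + 1024\right) + \frac{2}{125101} = \frac{1}{75} \cdot 1035 + \frac{2}{125101} = \frac{69}{5} + \frac{2}{125101} = \frac{8631979}{625505}$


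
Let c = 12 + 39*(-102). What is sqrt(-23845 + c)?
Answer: I*sqrt(27811) ≈ 166.77*I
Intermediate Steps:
c = -3966 (c = 12 - 3978 = -3966)
sqrt(-23845 + c) = sqrt(-23845 - 3966) = sqrt(-27811) = I*sqrt(27811)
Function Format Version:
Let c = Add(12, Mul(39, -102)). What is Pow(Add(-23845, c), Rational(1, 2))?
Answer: Mul(I, Pow(27811, Rational(1, 2))) ≈ Mul(166.77, I)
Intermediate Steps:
c = -3966 (c = Add(12, -3978) = -3966)
Pow(Add(-23845, c), Rational(1, 2)) = Pow(Add(-23845, -3966), Rational(1, 2)) = Pow(-27811, Rational(1, 2)) = Mul(I, Pow(27811, Rational(1, 2)))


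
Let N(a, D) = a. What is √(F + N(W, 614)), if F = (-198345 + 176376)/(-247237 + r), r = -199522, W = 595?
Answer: √118768009276666/446759 ≈ 24.394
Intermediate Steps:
F = 21969/446759 (F = (-198345 + 176376)/(-247237 - 199522) = -21969/(-446759) = -21969*(-1/446759) = 21969/446759 ≈ 0.049174)
√(F + N(W, 614)) = √(21969/446759 + 595) = √(265843574/446759) = √118768009276666/446759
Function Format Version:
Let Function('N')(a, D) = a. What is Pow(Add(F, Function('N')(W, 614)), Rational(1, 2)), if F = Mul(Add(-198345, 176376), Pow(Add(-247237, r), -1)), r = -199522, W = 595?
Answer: Mul(Rational(1, 446759), Pow(118768009276666, Rational(1, 2))) ≈ 24.394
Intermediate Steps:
F = Rational(21969, 446759) (F = Mul(Add(-198345, 176376), Pow(Add(-247237, -199522), -1)) = Mul(-21969, Pow(-446759, -1)) = Mul(-21969, Rational(-1, 446759)) = Rational(21969, 446759) ≈ 0.049174)
Pow(Add(F, Function('N')(W, 614)), Rational(1, 2)) = Pow(Add(Rational(21969, 446759), 595), Rational(1, 2)) = Pow(Rational(265843574, 446759), Rational(1, 2)) = Mul(Rational(1, 446759), Pow(118768009276666, Rational(1, 2)))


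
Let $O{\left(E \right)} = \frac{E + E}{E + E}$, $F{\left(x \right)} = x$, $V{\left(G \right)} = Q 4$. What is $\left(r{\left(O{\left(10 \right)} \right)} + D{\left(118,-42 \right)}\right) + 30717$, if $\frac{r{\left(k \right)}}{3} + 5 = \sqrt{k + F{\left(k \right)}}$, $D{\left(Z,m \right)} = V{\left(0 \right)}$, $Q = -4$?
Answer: $30686 + 3 \sqrt{2} \approx 30690.0$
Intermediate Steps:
$V{\left(G \right)} = -16$ ($V{\left(G \right)} = \left(-4\right) 4 = -16$)
$D{\left(Z,m \right)} = -16$
$O{\left(E \right)} = 1$ ($O{\left(E \right)} = \frac{2 E}{2 E} = 2 E \frac{1}{2 E} = 1$)
$r{\left(k \right)} = -15 + 3 \sqrt{2} \sqrt{k}$ ($r{\left(k \right)} = -15 + 3 \sqrt{k + k} = -15 + 3 \sqrt{2 k} = -15 + 3 \sqrt{2} \sqrt{k}$)
$\left(r{\left(O{\left(10 \right)} \right)} + D{\left(118,-42 \right)}\right) + 30717 = \left(\left(-15 + 3 \sqrt{2} \sqrt{1}\right) - 16\right) + 30717 = \left(\left(-15 + 3 \sqrt{2} \cdot 1\right) - 16\right) + 30717 = \left(\left(-15 + 3 \sqrt{2}\right) - 16\right) + 30717 = \left(-31 + 3 \sqrt{2}\right) + 30717 = 30686 + 3 \sqrt{2}$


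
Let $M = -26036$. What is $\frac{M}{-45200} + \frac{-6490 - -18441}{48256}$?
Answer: $\frac{112286151}{136323200} \approx 0.82368$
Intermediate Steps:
$\frac{M}{-45200} + \frac{-6490 - -18441}{48256} = - \frac{26036}{-45200} + \frac{-6490 - -18441}{48256} = \left(-26036\right) \left(- \frac{1}{45200}\right) + \left(-6490 + 18441\right) \frac{1}{48256} = \frac{6509}{11300} + 11951 \cdot \frac{1}{48256} = \frac{6509}{11300} + \frac{11951}{48256} = \frac{112286151}{136323200}$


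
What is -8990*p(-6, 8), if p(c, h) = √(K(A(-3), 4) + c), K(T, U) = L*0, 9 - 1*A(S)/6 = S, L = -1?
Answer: -8990*I*√6 ≈ -22021.0*I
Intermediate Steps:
A(S) = 54 - 6*S
K(T, U) = 0 (K(T, U) = -1*0 = 0)
p(c, h) = √c (p(c, h) = √(0 + c) = √c)
-8990*p(-6, 8) = -8990*I*√6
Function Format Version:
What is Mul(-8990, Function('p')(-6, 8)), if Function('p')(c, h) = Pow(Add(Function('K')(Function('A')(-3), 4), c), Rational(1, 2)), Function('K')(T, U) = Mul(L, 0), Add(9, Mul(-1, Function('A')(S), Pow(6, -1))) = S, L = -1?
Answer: Mul(-8990, I, Pow(6, Rational(1, 2))) ≈ Mul(-22021., I)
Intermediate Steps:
Function('A')(S) = Add(54, Mul(-6, S))
Function('K')(T, U) = 0 (Function('K')(T, U) = Mul(-1, 0) = 0)
Function('p')(c, h) = Pow(c, Rational(1, 2)) (Function('p')(c, h) = Pow(Add(0, c), Rational(1, 2)) = Pow(c, Rational(1, 2)))
Mul(-8990, Function('p')(-6, 8)) = Mul(-8990, Pow(-6, Rational(1, 2))) = Mul(-8990, Mul(I, Pow(6, Rational(1, 2)))) = Mul(-8990, I, Pow(6, Rational(1, 2)))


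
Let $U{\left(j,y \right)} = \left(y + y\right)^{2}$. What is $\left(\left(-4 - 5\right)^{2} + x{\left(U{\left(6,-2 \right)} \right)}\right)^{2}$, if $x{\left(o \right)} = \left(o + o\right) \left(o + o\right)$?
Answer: $1221025$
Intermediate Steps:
$U{\left(j,y \right)} = 4 y^{2}$ ($U{\left(j,y \right)} = \left(2 y\right)^{2} = 4 y^{2}$)
$x{\left(o \right)} = 4 o^{2}$ ($x{\left(o \right)} = 2 o 2 o = 4 o^{2}$)
$\left(\left(-4 - 5\right)^{2} + x{\left(U{\left(6,-2 \right)} \right)}\right)^{2} = \left(\left(-4 - 5\right)^{2} + 4 \left(4 \left(-2\right)^{2}\right)^{2}\right)^{2} = \left(\left(-9\right)^{2} + 4 \left(4 \cdot 4\right)^{2}\right)^{2} = \left(81 + 4 \cdot 16^{2}\right)^{2} = \left(81 + 4 \cdot 256\right)^{2} = \left(81 + 1024\right)^{2} = 1105^{2} = 1221025$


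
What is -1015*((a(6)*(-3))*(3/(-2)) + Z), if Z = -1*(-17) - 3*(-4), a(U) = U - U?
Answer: -29435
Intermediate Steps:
a(U) = 0
Z = 29 (Z = 17 + 12 = 29)
-1015*((a(6)*(-3))*(3/(-2)) + Z) = -1015*((0*(-3))*(3/(-2)) + 29) = -1015*(0*(3*(-½)) + 29) = -1015*(0*(-3/2) + 29) = -1015*(0 + 29) = -1015*29 = -29435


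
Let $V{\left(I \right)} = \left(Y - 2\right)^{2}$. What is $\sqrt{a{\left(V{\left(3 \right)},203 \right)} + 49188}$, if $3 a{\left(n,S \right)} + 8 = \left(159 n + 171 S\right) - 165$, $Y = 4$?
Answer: $\frac{2 \sqrt{137055}}{3} \approx 246.81$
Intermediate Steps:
$V{\left(I \right)} = 4$ ($V{\left(I \right)} = \left(4 - 2\right)^{2} = 2^{2} = 4$)
$a{\left(n,S \right)} = - \frac{173}{3} + 53 n + 57 S$ ($a{\left(n,S \right)} = - \frac{8}{3} + \frac{\left(159 n + 171 S\right) - 165}{3} = - \frac{8}{3} + \frac{-165 + 159 n + 171 S}{3} = - \frac{8}{3} + \left(-55 + 53 n + 57 S\right) = - \frac{173}{3} + 53 n + 57 S$)
$\sqrt{a{\left(V{\left(3 \right)},203 \right)} + 49188} = \sqrt{\left(- \frac{173}{3} + 53 \cdot 4 + 57 \cdot 203\right) + 49188} = \sqrt{\left(- \frac{173}{3} + 212 + 11571\right) + 49188} = \sqrt{\frac{35176}{3} + 49188} = \sqrt{\frac{182740}{3}} = \frac{2 \sqrt{137055}}{3}$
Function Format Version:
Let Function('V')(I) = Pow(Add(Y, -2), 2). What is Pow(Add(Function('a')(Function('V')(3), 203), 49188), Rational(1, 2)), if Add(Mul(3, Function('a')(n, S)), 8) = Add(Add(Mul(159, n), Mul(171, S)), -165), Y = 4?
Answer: Mul(Rational(2, 3), Pow(137055, Rational(1, 2))) ≈ 246.81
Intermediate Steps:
Function('V')(I) = 4 (Function('V')(I) = Pow(Add(4, -2), 2) = Pow(2, 2) = 4)
Function('a')(n, S) = Add(Rational(-173, 3), Mul(53, n), Mul(57, S)) (Function('a')(n, S) = Add(Rational(-8, 3), Mul(Rational(1, 3), Add(Add(Mul(159, n), Mul(171, S)), -165))) = Add(Rational(-8, 3), Mul(Rational(1, 3), Add(-165, Mul(159, n), Mul(171, S)))) = Add(Rational(-8, 3), Add(-55, Mul(53, n), Mul(57, S))) = Add(Rational(-173, 3), Mul(53, n), Mul(57, S)))
Pow(Add(Function('a')(Function('V')(3), 203), 49188), Rational(1, 2)) = Pow(Add(Add(Rational(-173, 3), Mul(53, 4), Mul(57, 203)), 49188), Rational(1, 2)) = Pow(Add(Add(Rational(-173, 3), 212, 11571), 49188), Rational(1, 2)) = Pow(Add(Rational(35176, 3), 49188), Rational(1, 2)) = Pow(Rational(182740, 3), Rational(1, 2)) = Mul(Rational(2, 3), Pow(137055, Rational(1, 2)))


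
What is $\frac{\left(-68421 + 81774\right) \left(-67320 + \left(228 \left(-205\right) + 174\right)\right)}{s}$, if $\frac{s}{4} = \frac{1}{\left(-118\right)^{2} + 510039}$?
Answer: $- \frac{398400443280477}{2} \approx -1.992 \cdot 10^{14}$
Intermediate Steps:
$s = \frac{4}{523963}$ ($s = \frac{4}{\left(-118\right)^{2} + 510039} = \frac{4}{13924 + 510039} = \frac{4}{523963} \approx 7.6341 \cdot 10^{-6}$)
$\frac{\left(-68421 + 81774\right) \left(-67320 + \left(228 \left(-205\right) + 174\right)\right)}{s} = \frac{\left(-68421 + 81774\right) \left(-67320 + \left(228 \left(-205\right) + 174\right)\right)}{\frac{4}{523963}} = 13353 \left(-67320 + \left(-46740 + 174\right)\right) \frac{523963}{4} = 13353 \left(-67320 - 46566\right) \frac{523963}{4} = 13353 \left(-113886\right) \frac{523963}{4} = \left(-1520719758\right) \frac{523963}{4} = - \frac{398400443280477}{2}$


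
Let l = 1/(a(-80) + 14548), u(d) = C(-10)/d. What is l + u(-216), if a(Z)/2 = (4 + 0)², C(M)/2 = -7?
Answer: 473/7290 ≈ 0.064883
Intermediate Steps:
C(M) = -14 (C(M) = 2*(-7) = -14)
a(Z) = 32 (a(Z) = 2*(4 + 0)² = 2*4² = 2*16 = 32)
u(d) = -14/d
l = 1/14580 (l = 1/(32 + 14548) = 1/14580 ≈ 6.8587e-5)
l + u(-216) = 1/14580 - 14/(-216) = 1/14580 - 14*(-1/216) = 1/14580 + 7/108 = 473/7290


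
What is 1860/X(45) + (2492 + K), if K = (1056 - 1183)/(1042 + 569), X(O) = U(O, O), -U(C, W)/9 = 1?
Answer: 3681545/1611 ≈ 2285.3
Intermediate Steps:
U(C, W) = -9 (U(C, W) = -9*1 = -9)
X(O) = -9
K = -127/1611 ≈ -0.078833
1860/X(45) + (2492 + K) = 1860/(-9) + (2492 - 127/1611) = 1860*(-1/9) + 4014485/1611 = -620/3 + 4014485/1611 = 3681545/1611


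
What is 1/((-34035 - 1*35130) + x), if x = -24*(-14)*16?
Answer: -1/63789 ≈ -1.5677e-5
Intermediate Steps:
x = 5376 (x = 336*16 = 5376)
1/((-34035 - 1*35130) + x) = 1/((-34035 - 1*35130) + 5376) = 1/((-34035 - 35130) + 5376) = 1/(-69165 + 5376) = 1/(-63789) = -1/63789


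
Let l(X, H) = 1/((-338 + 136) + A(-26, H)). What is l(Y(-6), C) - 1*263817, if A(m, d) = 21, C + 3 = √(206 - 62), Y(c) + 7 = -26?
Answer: -47750878/181 ≈ -2.6382e+5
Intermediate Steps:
Y(c) = -33 (Y(c) = -7 - 26 = -33)
C = 9 (C = -3 + √(206 - 62) = -3 + √144 = -3 + 12 = 9)
l(X, H) = -1/181 (l(X, H) = 1/((-338 + 136) + 21) = 1/(-202 + 21) = 1/(-181) = -1/181)
l(Y(-6), C) - 1*263817 = -1/181 - 1*263817 = -1/181 - 263817 = -47750878/181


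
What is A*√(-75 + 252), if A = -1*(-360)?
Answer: 360*√177 ≈ 4789.5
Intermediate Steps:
A = 360
A*√(-75 + 252) = 360*√(-75 + 252) = 360*√177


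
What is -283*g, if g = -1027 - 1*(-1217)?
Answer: -53770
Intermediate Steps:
g = 190 (g = -1027 + 1217 = 190)
-283*g = -283*190 = -53770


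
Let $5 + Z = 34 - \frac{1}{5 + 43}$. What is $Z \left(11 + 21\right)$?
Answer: $\frac{2782}{3} \approx 927.33$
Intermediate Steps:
$Z = \frac{1391}{48}$ ($Z = -5 + \left(34 - \frac{1}{5 + 43}\right) = -5 + \left(34 - \frac{1}{48}\right) = -5 + \frac{1631}{48} = \frac{1391}{48} \approx 28.979$)
$Z \left(11 + 21\right) = \frac{1391 \left(11 + 21\right)}{48} = \frac{1391}{48} \cdot 32 = \frac{2782}{3}$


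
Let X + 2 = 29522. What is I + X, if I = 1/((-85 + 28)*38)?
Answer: 63940319/2166 ≈ 29520.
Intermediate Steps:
X = 29520 (X = -2 + 29522 = 29520)
I = -1/2166 (I = 1/(-57*38) = 1/(-2166) = -1/2166 ≈ -0.00046168)
I + X = -1/2166 + 29520 = 63940319/2166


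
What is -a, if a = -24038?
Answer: 24038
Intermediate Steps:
-a = -1*(-24038) = 24038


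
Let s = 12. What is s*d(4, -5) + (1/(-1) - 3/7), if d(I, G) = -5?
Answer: -430/7 ≈ -61.429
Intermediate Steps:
s*d(4, -5) + (1/(-1) - 3/7) = 12*(-5) + (1/(-1) - 3/7) = -60 + (1*(-1) - 3*1/7) = -60 + (-1 - 3/7) = -60 - 10/7 = -430/7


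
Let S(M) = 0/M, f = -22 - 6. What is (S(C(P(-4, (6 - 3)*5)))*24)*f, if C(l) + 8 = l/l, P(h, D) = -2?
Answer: 0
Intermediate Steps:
f = -28
C(l) = -7 (C(l) = -8 + l/l = -8 + 1 = -7)
S(M) = 0
(S(C(P(-4, (6 - 3)*5)))*24)*f = (0*24)*(-28) = 0*(-28) = 0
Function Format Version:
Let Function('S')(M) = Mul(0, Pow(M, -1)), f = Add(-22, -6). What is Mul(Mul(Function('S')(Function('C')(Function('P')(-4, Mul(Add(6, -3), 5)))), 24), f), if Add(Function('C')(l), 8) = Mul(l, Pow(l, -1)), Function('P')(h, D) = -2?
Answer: 0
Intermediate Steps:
f = -28
Function('C')(l) = -7 (Function('C')(l) = Add(-8, Mul(l, Pow(l, -1))) = Add(-8, 1) = -7)
Function('S')(M) = 0
Mul(Mul(Function('S')(Function('C')(Function('P')(-4, Mul(Add(6, -3), 5)))), 24), f) = Mul(Mul(0, 24), -28) = Mul(0, -28) = 0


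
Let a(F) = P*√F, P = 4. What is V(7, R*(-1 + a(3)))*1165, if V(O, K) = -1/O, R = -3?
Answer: -1165/7 ≈ -166.43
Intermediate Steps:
a(F) = 4*√F
V(7, R*(-1 + a(3)))*1165 = -1/7*1165 = -1*⅐*1165 = -⅐*1165 = -1165/7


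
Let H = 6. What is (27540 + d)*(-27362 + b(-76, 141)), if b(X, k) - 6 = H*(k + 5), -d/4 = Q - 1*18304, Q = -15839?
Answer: -4345685760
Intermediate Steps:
d = 136572 (d = -4*(-15839 - 1*18304) = -4*(-15839 - 18304) = -4*(-34143) = 136572)
b(X, k) = 36 + 6*k (b(X, k) = 6 + 6*(k + 5) = 6 + 6*(5 + k) = 6 + (30 + 6*k) = 36 + 6*k)
(27540 + d)*(-27362 + b(-76, 141)) = (27540 + 136572)*(-27362 + (36 + 6*141)) = 164112*(-27362 + (36 + 846)) = 164112*(-27362 + 882) = 164112*(-26480) = -4345685760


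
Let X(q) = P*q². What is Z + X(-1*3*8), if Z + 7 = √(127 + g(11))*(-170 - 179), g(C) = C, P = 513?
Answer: 295481 - 349*√138 ≈ 2.9138e+5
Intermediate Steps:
Z = -7 - 349*√138 (Z = -7 + √(127 + 11)*(-170 - 179) = -7 + √138*(-349) = -7 - 349*√138 ≈ -4106.8)
X(q) = 513*q²
Z + X(-1*3*8) = (-7 - 349*√138) + 513*(-1*3*8)² = (-7 - 349*√138) + 513*(-3*8)² = (-7 - 349*√138) + 513*(-24)² = (-7 - 349*√138) + 513*576 = (-7 - 349*√138) + 295488 = 295481 - 349*√138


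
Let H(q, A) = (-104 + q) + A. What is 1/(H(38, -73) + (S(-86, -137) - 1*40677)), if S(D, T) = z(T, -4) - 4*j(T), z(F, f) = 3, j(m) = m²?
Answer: -1/115889 ≈ -8.6290e-6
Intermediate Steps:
H(q, A) = -104 + A + q
S(D, T) = 3 - 4*T²
1/(H(38, -73) + (S(-86, -137) - 1*40677)) = 1/((-104 - 73 + 38) + ((3 - 4*(-137)²) - 1*40677)) = 1/(-139 + ((3 - 4*18769) - 40677)) = 1/(-139 + ((3 - 75076) - 40677)) = 1/(-139 + (-75073 - 40677)) = 1/(-139 - 115750) = 1/(-115889) = -1/115889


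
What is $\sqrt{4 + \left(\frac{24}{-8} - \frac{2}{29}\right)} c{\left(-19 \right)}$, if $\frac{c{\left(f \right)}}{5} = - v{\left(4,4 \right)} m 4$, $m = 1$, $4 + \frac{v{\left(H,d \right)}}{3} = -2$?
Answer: $\frac{1080 \sqrt{87}}{29} \approx 347.36$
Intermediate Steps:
$v{\left(H,d \right)} = -18$ ($v{\left(H,d \right)} = -12 + 3 \left(-2\right) = -12 - 6 = -18$)
$c{\left(f \right)} = 360$ ($c{\left(f \right)} = 5 \left(- \left(-18\right) 1 \cdot 4\right) = 5 \left(- \left(-18\right) 4\right) = 5 \left(\left(-1\right) \left(-72\right)\right) = 5 \cdot 72 = 360$)
$\sqrt{4 + \left(\frac{24}{-8} - \frac{2}{29}\right)} c{\left(-19 \right)} = \sqrt{4 + \left(\frac{24}{-8} - \frac{2}{29}\right)} 360 = \sqrt{4 + \left(24 \left(- \frac{1}{8}\right) - \frac{2}{29}\right)} 360 = \sqrt{4 - \frac{89}{29}} \cdot 360 = \sqrt{\frac{27}{29}} \cdot 360 = \frac{3 \sqrt{87}}{29} \cdot 360 = \frac{1080 \sqrt{87}}{29}$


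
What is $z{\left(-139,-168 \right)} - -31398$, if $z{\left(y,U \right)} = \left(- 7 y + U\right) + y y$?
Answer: $51524$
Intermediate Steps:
$z{\left(y,U \right)} = U + y^{2} - 7 y$ ($z{\left(y,U \right)} = \left(U - 7 y\right) + y^{2} = U + y^{2} - 7 y$)
$z{\left(-139,-168 \right)} - -31398 = \left(-168 + \left(-139\right)^{2} - -973\right) - -31398 = \left(-168 + 19321 + 973\right) + 31398 = 20126 + 31398 = 51524$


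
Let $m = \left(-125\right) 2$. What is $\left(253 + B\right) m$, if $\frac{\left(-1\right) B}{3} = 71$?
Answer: $-10000$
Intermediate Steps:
$B = -213$ ($B = \left(-3\right) 71 = -213$)
$m = -250$
$\left(253 + B\right) m = \left(253 - 213\right) \left(-250\right) = 40 \left(-250\right) = -10000$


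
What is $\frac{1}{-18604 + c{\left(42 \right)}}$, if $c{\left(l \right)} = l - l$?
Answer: $- \frac{1}{18604} \approx -5.3752 \cdot 10^{-5}$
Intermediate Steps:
$c{\left(l \right)} = 0$
$\frac{1}{-18604 + c{\left(42 \right)}} = \frac{1}{-18604 + 0} = \frac{1}{-18604} = - \frac{1}{18604}$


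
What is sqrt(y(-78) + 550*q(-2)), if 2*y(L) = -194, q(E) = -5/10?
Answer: 2*I*sqrt(93) ≈ 19.287*I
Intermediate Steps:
q(E) = -1/2 (q(E) = -5*1/10 = -1/2)
y(L) = -97 (y(L) = (1/2)*(-194) = -97)
sqrt(y(-78) + 550*q(-2)) = sqrt(-97 + 550*(-1/2)) = sqrt(-97 - 275) = sqrt(-372) = 2*I*sqrt(93)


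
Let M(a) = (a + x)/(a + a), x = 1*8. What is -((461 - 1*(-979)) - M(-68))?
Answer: -48945/34 ≈ -1439.6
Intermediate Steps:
x = 8
M(a) = (8 + a)/(2*a) (M(a) = (a + 8)/(a + a) = (8 + a)/((2*a)) = (8 + a)*(1/(2*a)) = (8 + a)/(2*a))
-((461 - 1*(-979)) - M(-68)) = -((461 - 1*(-979)) - (8 - 68)/(2*(-68))) = -((461 + 979) - (-1)*(-60)/(2*68)) = -(1440 - 1*15/34) = -(1440 - 15/34) = -1*48945/34 = -48945/34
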